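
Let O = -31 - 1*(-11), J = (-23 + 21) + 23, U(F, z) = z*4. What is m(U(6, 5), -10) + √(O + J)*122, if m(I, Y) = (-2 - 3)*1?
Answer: 117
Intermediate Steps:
U(F, z) = 4*z
J = 21 (J = -2 + 23 = 21)
O = -20 (O = -31 + 11 = -20)
m(I, Y) = -5 (m(I, Y) = -5*1 = -5)
m(U(6, 5), -10) + √(O + J)*122 = -5 + √(-20 + 21)*122 = -5 + √1*122 = -5 + 1*122 = -5 + 122 = 117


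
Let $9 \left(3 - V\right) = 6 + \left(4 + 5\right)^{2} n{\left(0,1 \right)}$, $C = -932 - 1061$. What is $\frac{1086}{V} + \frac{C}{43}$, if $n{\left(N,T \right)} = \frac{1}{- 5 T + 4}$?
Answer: $\frac{36166}{731} \approx 49.475$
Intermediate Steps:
$n{\left(N,T \right)} = \frac{1}{4 - 5 T}$
$C = -1993$ ($C = -932 - 1061 = -1993$)
$V = \frac{34}{3}$ ($V = 3 - \frac{6 + \left(4 + 5\right)^{2} \left(- \frac{1}{-4 + 5 \cdot 1}\right)}{9} = 3 - \frac{6 + 9^{2} \left(- \frac{1}{-4 + 5}\right)}{9} = 3 - \frac{6 + 81 \left(- 1^{-1}\right)}{9} = 3 - \frac{6 + 81 \left(\left(-1\right) 1\right)}{9} = 3 - \frac{6 + 81 \left(-1\right)}{9} = 3 - \frac{6 - 81}{9} = 3 - - \frac{25}{3} = 3 + \frac{25}{3} = \frac{34}{3} \approx 11.333$)
$\frac{1086}{V} + \frac{C}{43} = \frac{1086}{\frac{34}{3}} - \frac{1993}{43} = 1086 \cdot \frac{3}{34} - \frac{1993}{43} = \frac{1629}{17} - \frac{1993}{43} = \frac{36166}{731}$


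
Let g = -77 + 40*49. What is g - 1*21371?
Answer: -19488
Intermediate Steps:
g = 1883 (g = -77 + 1960 = 1883)
g - 1*21371 = 1883 - 1*21371 = 1883 - 21371 = -19488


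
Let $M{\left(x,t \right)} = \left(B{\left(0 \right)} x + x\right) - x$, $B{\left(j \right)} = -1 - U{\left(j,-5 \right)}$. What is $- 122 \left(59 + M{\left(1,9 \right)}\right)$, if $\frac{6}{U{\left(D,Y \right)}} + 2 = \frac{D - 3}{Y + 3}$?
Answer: $-8540$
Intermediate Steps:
$U{\left(D,Y \right)} = \frac{6}{-2 + \frac{-3 + D}{3 + Y}}$ ($U{\left(D,Y \right)} = \frac{6}{-2 + \frac{D - 3}{Y + 3}} = \frac{6}{-2 + \frac{-3 + D}{3 + Y}}$)
$B{\left(j \right)} = -1 + \frac{12}{1 + j}$ ($B{\left(j \right)} = -1 - \frac{6 \left(3 - 5\right)}{-9 + j - -10} = -1 - 6 \frac{1}{-9 + j + 10} \left(-2\right) = -1 - 6 \frac{1}{1 + j} \left(-2\right) = -1 - - \frac{12}{1 + j} = -1 + \frac{12}{1 + j}$)
$M{\left(x,t \right)} = 11 x$ ($M{\left(x,t \right)} = \left(\frac{11 - 0}{1 + 0} x + x\right) - x = \left(\frac{11 + 0}{1} x + x\right) - x = \left(1 \cdot 11 x + x\right) - x = \left(11 x + x\right) - x = 12 x - x = 11 x$)
$- 122 \left(59 + M{\left(1,9 \right)}\right) = - 122 \left(59 + 11 \cdot 1\right) = - 122 \left(59 + 11\right) = \left(-122\right) 70 = -8540$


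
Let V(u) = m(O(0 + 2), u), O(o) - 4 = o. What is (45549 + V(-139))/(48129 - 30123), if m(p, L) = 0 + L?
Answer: 22705/9003 ≈ 2.5219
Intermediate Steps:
O(o) = 4 + o
m(p, L) = L
V(u) = u
(45549 + V(-139))/(48129 - 30123) = (45549 - 139)/(48129 - 30123) = 45410/18006 = 45410*(1/18006) = 22705/9003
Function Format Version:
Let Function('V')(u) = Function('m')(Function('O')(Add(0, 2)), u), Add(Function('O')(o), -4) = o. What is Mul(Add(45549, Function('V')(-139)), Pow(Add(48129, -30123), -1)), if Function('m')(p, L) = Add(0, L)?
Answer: Rational(22705, 9003) ≈ 2.5219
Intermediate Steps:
Function('O')(o) = Add(4, o)
Function('m')(p, L) = L
Function('V')(u) = u
Mul(Add(45549, Function('V')(-139)), Pow(Add(48129, -30123), -1)) = Mul(Add(45549, -139), Pow(Add(48129, -30123), -1)) = Mul(45410, Pow(18006, -1)) = Mul(45410, Rational(1, 18006)) = Rational(22705, 9003)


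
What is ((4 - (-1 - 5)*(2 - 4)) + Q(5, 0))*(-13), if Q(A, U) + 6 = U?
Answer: 182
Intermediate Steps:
Q(A, U) = -6 + U
((4 - (-1 - 5)*(2 - 4)) + Q(5, 0))*(-13) = ((4 - (-1 - 5)*(2 - 4)) + (-6 + 0))*(-13) = ((4 - (-6)*(-2)) - 6)*(-13) = ((4 - 1*12) - 6)*(-13) = ((4 - 12) - 6)*(-13) = (-8 - 6)*(-13) = -14*(-13) = 182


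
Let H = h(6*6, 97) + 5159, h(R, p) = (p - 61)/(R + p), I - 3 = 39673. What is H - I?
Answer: -4590725/133 ≈ -34517.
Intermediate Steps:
I = 39676 (I = 3 + 39673 = 39676)
h(R, p) = (-61 + p)/(R + p)
H = 686183/133 (H = (-61 + 97)/(6*6 + 97) + 5159 = 36/(36 + 97) + 5159 = 36/133 + 5159 = 686183/133 ≈ 5159.3)
H - I = 686183/133 - 1*39676 = 686183/133 - 39676 = -4590725/133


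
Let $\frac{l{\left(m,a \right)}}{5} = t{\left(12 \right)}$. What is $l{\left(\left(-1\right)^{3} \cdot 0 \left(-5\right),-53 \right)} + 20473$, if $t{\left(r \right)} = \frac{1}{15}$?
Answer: $\frac{61420}{3} \approx 20473.0$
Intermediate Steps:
$t{\left(r \right)} = \frac{1}{15}$
$l{\left(m,a \right)} = \frac{1}{3}$ ($l{\left(m,a \right)} = 5 \cdot \frac{1}{15} = \frac{1}{3}$)
$l{\left(\left(-1\right)^{3} \cdot 0 \left(-5\right),-53 \right)} + 20473 = \frac{1}{3} + 20473 = \frac{61420}{3}$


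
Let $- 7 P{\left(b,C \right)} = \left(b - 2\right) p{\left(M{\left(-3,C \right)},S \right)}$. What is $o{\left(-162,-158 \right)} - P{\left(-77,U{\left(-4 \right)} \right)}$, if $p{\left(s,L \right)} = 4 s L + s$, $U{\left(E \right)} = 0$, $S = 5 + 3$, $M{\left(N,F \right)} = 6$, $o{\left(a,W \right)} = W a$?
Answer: $\frac{163530}{7} \approx 23361.0$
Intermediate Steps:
$S = 8$
$p{\left(s,L \right)} = s + 4 L s$ ($p{\left(s,L \right)} = 4 L s + s = s + 4 L s$)
$P{\left(b,C \right)} = \frac{396}{7} - \frac{198 b}{7}$ ($P{\left(b,C \right)} = - \frac{\left(b - 2\right) 6 \left(1 + 4 \cdot 8\right)}{7} = - \frac{\left(-2 + b\right) 6 \left(1 + 32\right)}{7} = - \frac{\left(-2 + b\right) 6 \cdot 33}{7} = - \frac{\left(-2 + b\right) 198}{7} = - \frac{-396 + 198 b}{7} = \frac{396}{7} - \frac{198 b}{7}$)
$o{\left(-162,-158 \right)} - P{\left(-77,U{\left(-4 \right)} \right)} = \left(-158\right) \left(-162\right) - \left(\frac{396}{7} - -2178\right) = 25596 - \left(\frac{396}{7} + 2178\right) = 25596 - \frac{15642}{7} = \frac{163530}{7}$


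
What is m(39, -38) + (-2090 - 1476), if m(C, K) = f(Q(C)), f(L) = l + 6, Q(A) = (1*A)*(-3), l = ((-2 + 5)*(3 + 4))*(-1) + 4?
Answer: -3577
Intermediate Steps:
l = -17 (l = (3*7)*(-1) + 4 = 21*(-1) + 4 = -21 + 4 = -17)
Q(A) = -3*A (Q(A) = A*(-3) = -3*A)
f(L) = -11 (f(L) = -17 + 6 = -11)
m(C, K) = -11
m(39, -38) + (-2090 - 1476) = -11 + (-2090 - 1476) = -11 - 3566 = -3577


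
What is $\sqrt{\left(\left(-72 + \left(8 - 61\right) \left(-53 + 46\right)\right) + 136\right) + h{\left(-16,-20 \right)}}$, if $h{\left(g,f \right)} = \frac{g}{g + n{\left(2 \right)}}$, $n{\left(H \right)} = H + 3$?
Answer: $\frac{\sqrt{52811}}{11} \approx 20.891$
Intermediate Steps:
$n{\left(H \right)} = 3 + H$
$h{\left(g,f \right)} = \frac{g}{5 + g}$ ($h{\left(g,f \right)} = \frac{g}{g + \left(3 + 2\right)} = \frac{g}{g + 5} = \frac{g}{5 + g}$)
$\sqrt{\left(\left(-72 + \left(8 - 61\right) \left(-53 + 46\right)\right) + 136\right) + h{\left(-16,-20 \right)}} = \sqrt{\left(\left(-72 + \left(8 - 61\right) \left(-53 + 46\right)\right) + 136\right) - \frac{16}{5 - 16}} = \sqrt{\left(\left(-72 - -371\right) + 136\right) - \frac{16}{-11}} = \sqrt{\left(\left(-72 + 371\right) + 136\right) - - \frac{16}{11}} = \sqrt{\left(299 + 136\right) + \frac{16}{11}} = \sqrt{435 + \frac{16}{11}} = \sqrt{\frac{4801}{11}} = \frac{\sqrt{52811}}{11}$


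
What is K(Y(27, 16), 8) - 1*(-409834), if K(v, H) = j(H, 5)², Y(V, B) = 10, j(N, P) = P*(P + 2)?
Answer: 411059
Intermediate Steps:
j(N, P) = P*(2 + P)
K(v, H) = 1225 (K(v, H) = (5*(2 + 5))² = (5*7)² = 35² = 1225)
K(Y(27, 16), 8) - 1*(-409834) = 1225 - 1*(-409834) = 1225 + 409834 = 411059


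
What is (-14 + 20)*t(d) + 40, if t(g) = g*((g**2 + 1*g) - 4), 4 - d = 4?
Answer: 40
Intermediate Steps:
d = 0 (d = 4 - 1*4 = 4 - 4 = 0)
t(g) = g*(-4 + g + g**2) (t(g) = g*((g**2 + g) - 4) = g*((g + g**2) - 4) = g*(-4 + g + g**2))
(-14 + 20)*t(d) + 40 = (-14 + 20)*(0*(-4 + 0 + 0**2)) + 40 = 6*(0*(-4 + 0 + 0)) + 40 = 6*(0*(-4)) + 40 = 6*0 + 40 = 0 + 40 = 40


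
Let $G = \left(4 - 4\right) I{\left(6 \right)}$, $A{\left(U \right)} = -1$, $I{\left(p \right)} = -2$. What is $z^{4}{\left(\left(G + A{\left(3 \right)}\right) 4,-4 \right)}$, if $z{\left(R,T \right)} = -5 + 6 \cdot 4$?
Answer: $130321$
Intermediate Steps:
$G = 0$ ($G = \left(4 - 4\right) \left(-2\right) = 0 \left(-2\right) = 0$)
$z{\left(R,T \right)} = 19$ ($z{\left(R,T \right)} = -5 + 24 = 19$)
$z^{4}{\left(\left(G + A{\left(3 \right)}\right) 4,-4 \right)} = 19^{4} = 130321$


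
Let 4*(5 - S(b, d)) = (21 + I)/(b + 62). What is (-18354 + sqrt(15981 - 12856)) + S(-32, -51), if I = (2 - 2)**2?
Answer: -733967/40 + 25*sqrt(5) ≈ -18293.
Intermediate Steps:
I = 0 (I = 0**2 = 0)
S(b, d) = 5 - 21/(4*(62 + b)) (S(b, d) = 5 - (21 + 0)/(4*(b + 62)) = 5 - 21/(4*(62 + b)))
(-18354 + sqrt(15981 - 12856)) + S(-32, -51) = (-18354 + sqrt(15981 - 12856)) + (1219 + 20*(-32))/(4*(62 - 32)) = (-18354 + sqrt(3125)) + (1/4)*(1219 - 640)/30 = (-18354 + 25*sqrt(5)) + (1/4)*(1/30)*579 = (-18354 + 25*sqrt(5)) + 193/40 = -733967/40 + 25*sqrt(5)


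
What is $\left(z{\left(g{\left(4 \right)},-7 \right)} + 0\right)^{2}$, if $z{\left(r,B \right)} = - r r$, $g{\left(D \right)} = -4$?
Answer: $256$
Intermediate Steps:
$z{\left(r,B \right)} = - r^{2}$
$\left(z{\left(g{\left(4 \right)},-7 \right)} + 0\right)^{2} = \left(- \left(-4\right)^{2} + 0\right)^{2} = \left(\left(-1\right) 16 + 0\right)^{2} = \left(-16 + 0\right)^{2} = \left(-16\right)^{2} = 256$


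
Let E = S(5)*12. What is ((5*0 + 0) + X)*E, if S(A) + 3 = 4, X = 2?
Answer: 24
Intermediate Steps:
S(A) = 1 (S(A) = -3 + 4 = 1)
E = 12 (E = 1*12 = 12)
((5*0 + 0) + X)*E = ((5*0 + 0) + 2)*12 = ((0 + 0) + 2)*12 = (0 + 2)*12 = 2*12 = 24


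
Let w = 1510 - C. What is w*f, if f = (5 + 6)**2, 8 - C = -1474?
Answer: 3388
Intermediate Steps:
C = 1482 (C = 8 - 1*(-1474) = 8 + 1474 = 1482)
f = 121 (f = 11**2 = 121)
w = 28 (w = 1510 - 1*1482 = 1510 - 1482 = 28)
w*f = 28*121 = 3388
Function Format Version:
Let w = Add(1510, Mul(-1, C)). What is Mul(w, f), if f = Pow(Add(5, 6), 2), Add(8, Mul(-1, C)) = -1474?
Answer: 3388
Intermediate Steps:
C = 1482 (C = Add(8, Mul(-1, -1474)) = Add(8, 1474) = 1482)
f = 121 (f = Pow(11, 2) = 121)
w = 28 (w = Add(1510, Mul(-1, 1482)) = Add(1510, -1482) = 28)
Mul(w, f) = Mul(28, 121) = 3388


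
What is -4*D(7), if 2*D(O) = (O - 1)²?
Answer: -72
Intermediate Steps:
D(O) = (-1 + O)²/2 (D(O) = (O - 1)²/2 = (-1 + O)²/2)
-4*D(7) = -2*(-1 + 7)² = -2*6² = -2*36 = -4*18 = -72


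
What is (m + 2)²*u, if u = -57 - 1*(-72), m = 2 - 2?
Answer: 60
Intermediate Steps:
m = 0
u = 15 (u = -57 + 72 = 15)
(m + 2)²*u = (0 + 2)²*15 = 2²*15 = 4*15 = 60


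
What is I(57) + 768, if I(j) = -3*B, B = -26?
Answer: 846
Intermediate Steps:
I(j) = 78 (I(j) = -3*(-26) = 78)
I(57) + 768 = 78 + 768 = 846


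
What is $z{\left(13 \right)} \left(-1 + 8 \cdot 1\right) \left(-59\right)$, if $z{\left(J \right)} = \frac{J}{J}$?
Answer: $-413$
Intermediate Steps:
$z{\left(J \right)} = 1$
$z{\left(13 \right)} \left(-1 + 8 \cdot 1\right) \left(-59\right) = 1 \left(-1 + 8 \cdot 1\right) \left(-59\right) = 1 \left(-1 + 8\right) \left(-59\right) = 1 \cdot 7 \left(-59\right) = 7 \left(-59\right) = -413$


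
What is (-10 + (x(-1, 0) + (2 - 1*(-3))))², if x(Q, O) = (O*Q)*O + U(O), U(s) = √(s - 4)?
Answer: 21 - 20*I ≈ 21.0 - 20.0*I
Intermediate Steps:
U(s) = √(-4 + s)
x(Q, O) = √(-4 + O) + Q*O² (x(Q, O) = (O*Q)*O + √(-4 + O) = Q*O² + √(-4 + O) = √(-4 + O) + Q*O²)
(-10 + (x(-1, 0) + (2 - 1*(-3))))² = (-10 + ((√(-4 + 0) - 1*0²) + (2 - 1*(-3))))² = (-10 + ((√(-4) - 1*0) + (2 + 3)))² = (-10 + ((2*I + 0) + 5))² = (-10 + (2*I + 5))² = (-10 + (5 + 2*I))² = (-5 + 2*I)²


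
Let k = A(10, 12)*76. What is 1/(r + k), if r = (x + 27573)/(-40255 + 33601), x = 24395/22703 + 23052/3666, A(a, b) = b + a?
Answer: 46150590291/76972496011712 ≈ 0.00059957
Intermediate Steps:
A(a, b) = a + b
x = 102130271/13871533 (x = 24395*(1/22703) + 23052*(1/3666) = 24395/22703 + 3842/611 = 102130271/13871533 ≈ 7.3626)
k = 1672 (k = (10 + 12)*76 = 22*76 = 1672)
r = -191290954840/46150590291 (r = (102130271/13871533 + 27573)/(-40255 + 33601) = (382581909680/13871533)/(-6654) = (382581909680/13871533)*(-1/6654) = -191290954840/46150590291 ≈ -4.1449)
1/(r + k) = 1/(-191290954840/46150590291 + 1672) = 1/(76972496011712/46150590291) = 46150590291/76972496011712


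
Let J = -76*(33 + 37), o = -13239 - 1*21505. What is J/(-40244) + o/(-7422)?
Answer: 179715322/37336371 ≈ 4.8134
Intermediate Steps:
o = -34744 (o = -13239 - 21505 = -34744)
J = -5320 (J = -76*70 = -5320)
J/(-40244) + o/(-7422) = -5320/(-40244) - 34744/(-7422) = -5320*(-1/40244) - 34744*(-1/7422) = 1330/10061 + 17372/3711 = 179715322/37336371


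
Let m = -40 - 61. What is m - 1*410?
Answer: -511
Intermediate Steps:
m = -101
m - 1*410 = -101 - 1*410 = -101 - 410 = -511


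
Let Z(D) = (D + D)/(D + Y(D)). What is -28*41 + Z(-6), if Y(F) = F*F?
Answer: -5742/5 ≈ -1148.4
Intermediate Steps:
Y(F) = F²
Z(D) = 2*D/(D + D²) (Z(D) = (D + D)/(D + D²) = (2*D)/(D + D²) = 2*D/(D + D²))
-28*41 + Z(-6) = -28*41 + 2/(1 - 6) = -1148 + 2/(-5) = -1148 + 2*(-⅕) = -1148 - ⅖ = -5742/5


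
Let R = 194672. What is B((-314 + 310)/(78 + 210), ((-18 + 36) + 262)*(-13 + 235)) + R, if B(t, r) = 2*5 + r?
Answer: 256842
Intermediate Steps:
B(t, r) = 10 + r
B((-314 + 310)/(78 + 210), ((-18 + 36) + 262)*(-13 + 235)) + R = (10 + ((-18 + 36) + 262)*(-13 + 235)) + 194672 = (10 + (18 + 262)*222) + 194672 = (10 + 280*222) + 194672 = (10 + 62160) + 194672 = 62170 + 194672 = 256842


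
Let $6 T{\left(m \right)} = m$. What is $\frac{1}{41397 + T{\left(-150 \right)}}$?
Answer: $\frac{1}{41372} \approx 2.4171 \cdot 10^{-5}$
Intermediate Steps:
$T{\left(m \right)} = \frac{m}{6}$
$\frac{1}{41397 + T{\left(-150 \right)}} = \frac{1}{41397 + \frac{1}{6} \left(-150\right)} = \frac{1}{41397 - 25} = \frac{1}{41372}$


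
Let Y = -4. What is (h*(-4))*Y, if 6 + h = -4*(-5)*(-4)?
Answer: -1376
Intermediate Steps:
h = -86 (h = -6 - 4*(-5)*(-4) = -6 + 20*(-4) = -6 - 80 = -86)
(h*(-4))*Y = -86*(-4)*(-4) = 344*(-4) = -1376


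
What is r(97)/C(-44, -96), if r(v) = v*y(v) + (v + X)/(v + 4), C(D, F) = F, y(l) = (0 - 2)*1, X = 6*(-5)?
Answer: 6509/3232 ≈ 2.0139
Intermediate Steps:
X = -30
y(l) = -2 (y(l) = -2*1 = -2)
r(v) = -2*v + (-30 + v)/(4 + v) (r(v) = v*(-2) + (v - 30)/(v + 4) = -2*v + (-30 + v)/(4 + v))
r(97)/C(-44, -96) = ((-30 - 7*97 - 2*97²)/(4 + 97))/(-96) = ((-30 - 679 - 2*9409)/101)*(-1/96) = ((-30 - 679 - 18818)/101)*(-1/96) = ((1/101)*(-19527))*(-1/96) = -19527/101*(-1/96) = 6509/3232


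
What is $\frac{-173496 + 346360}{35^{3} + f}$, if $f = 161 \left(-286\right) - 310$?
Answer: $- \frac{172864}{3481} \approx -49.659$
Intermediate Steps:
$f = -46356$ ($f = -46046 - 310 = -46356$)
$\frac{-173496 + 346360}{35^{3} + f} = \frac{-173496 + 346360}{35^{3} - 46356} = \frac{172864}{42875 - 46356} = \frac{172864}{-3481} = 172864 \left(- \frac{1}{3481}\right) = - \frac{172864}{3481}$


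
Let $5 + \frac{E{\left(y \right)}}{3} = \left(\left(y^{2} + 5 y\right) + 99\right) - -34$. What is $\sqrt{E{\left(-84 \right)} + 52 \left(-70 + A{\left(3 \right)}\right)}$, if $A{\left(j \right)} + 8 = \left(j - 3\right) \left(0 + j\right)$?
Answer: $6 \sqrt{451} \approx 127.42$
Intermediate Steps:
$E{\left(y \right)} = 384 + 3 y^{2} + 15 y$ ($E{\left(y \right)} = -15 + 3 \left(\left(\left(y^{2} + 5 y\right) + 99\right) - -34\right) = -15 + 3 \left(\left(99 + y^{2} + 5 y\right) + 34\right) = -15 + 3 \left(133 + y^{2} + 5 y\right) = -15 + \left(399 + 3 y^{2} + 15 y\right) = 384 + 3 y^{2} + 15 y$)
$A{\left(j \right)} = -8 + j \left(-3 + j\right)$ ($A{\left(j \right)} = -8 + \left(j - 3\right) \left(0 + j\right) = -8 + \left(-3 + j\right) j = -8 + j \left(-3 + j\right)$)
$\sqrt{E{\left(-84 \right)} + 52 \left(-70 + A{\left(3 \right)}\right)} = \sqrt{\left(384 + 3 \left(-84\right)^{2} + 15 \left(-84\right)\right) + 52 \left(-70 - \left(17 - 9\right)\right)} = \sqrt{\left(384 + 3 \cdot 7056 - 1260\right) + 52 \left(-70 - 8\right)} = \sqrt{\left(384 + 21168 - 1260\right) + 52 \left(-70 - 8\right)} = \sqrt{20292 + 52 \left(-78\right)} = \sqrt{20292 - 4056} = \sqrt{16236} = 6 \sqrt{451}$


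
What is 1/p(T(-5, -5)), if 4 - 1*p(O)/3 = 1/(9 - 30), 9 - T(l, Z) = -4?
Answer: 7/85 ≈ 0.082353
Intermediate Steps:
T(l, Z) = 13 (T(l, Z) = 9 - 1*(-4) = 9 + 4 = 13)
p(O) = 85/7 (p(O) = 12 - 3/(9 - 30) = 12 - 3/(-21) = 12 - 3*(-1/21) = 12 + ⅐ = 85/7)
1/p(T(-5, -5)) = 1/(85/7) = 7/85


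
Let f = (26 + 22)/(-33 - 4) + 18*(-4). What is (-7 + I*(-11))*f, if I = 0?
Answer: 18984/37 ≈ 513.08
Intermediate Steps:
f = -2712/37 (f = 48/(-37) - 72 = 48*(-1/37) - 72 = -48/37 - 72 = -2712/37 ≈ -73.297)
(-7 + I*(-11))*f = (-7 + 0*(-11))*(-2712/37) = (-7 + 0)*(-2712/37) = -7*(-2712/37) = 18984/37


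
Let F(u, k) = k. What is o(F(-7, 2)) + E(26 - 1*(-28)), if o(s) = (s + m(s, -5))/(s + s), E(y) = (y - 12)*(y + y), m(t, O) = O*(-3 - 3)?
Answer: 4544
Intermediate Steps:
m(t, O) = -6*O (m(t, O) = O*(-6) = -6*O)
E(y) = 2*y*(-12 + y) (E(y) = (-12 + y)*(2*y) = 2*y*(-12 + y))
o(s) = (30 + s)/(2*s) (o(s) = (s - 6*(-5))/(s + s) = (s + 30)/((2*s)) = (30 + s)*(1/(2*s)) = (30 + s)/(2*s))
o(F(-7, 2)) + E(26 - 1*(-28)) = (½)*(30 + 2)/2 + 2*(26 - 1*(-28))*(-12 + (26 - 1*(-28))) = (½)*(½)*32 + 2*(26 + 28)*(-12 + (26 + 28)) = 8 + 2*54*(-12 + 54) = 8 + 2*54*42 = 8 + 4536 = 4544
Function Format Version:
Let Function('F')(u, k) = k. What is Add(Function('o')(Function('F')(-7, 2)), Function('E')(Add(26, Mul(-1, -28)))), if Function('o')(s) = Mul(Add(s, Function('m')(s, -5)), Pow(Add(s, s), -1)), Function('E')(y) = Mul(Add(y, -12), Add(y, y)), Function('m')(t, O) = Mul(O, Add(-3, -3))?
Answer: 4544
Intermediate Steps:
Function('m')(t, O) = Mul(-6, O) (Function('m')(t, O) = Mul(O, -6) = Mul(-6, O))
Function('E')(y) = Mul(2, y, Add(-12, y)) (Function('E')(y) = Mul(Add(-12, y), Mul(2, y)) = Mul(2, y, Add(-12, y)))
Function('o')(s) = Mul(Rational(1, 2), Pow(s, -1), Add(30, s)) (Function('o')(s) = Mul(Add(s, Mul(-6, -5)), Pow(Add(s, s), -1)) = Mul(Add(s, 30), Pow(Mul(2, s), -1)) = Mul(Add(30, s), Mul(Rational(1, 2), Pow(s, -1))) = Mul(Rational(1, 2), Pow(s, -1), Add(30, s)))
Add(Function('o')(Function('F')(-7, 2)), Function('E')(Add(26, Mul(-1, -28)))) = Add(Mul(Rational(1, 2), Pow(2, -1), Add(30, 2)), Mul(2, Add(26, Mul(-1, -28)), Add(-12, Add(26, Mul(-1, -28))))) = Add(Mul(Rational(1, 2), Rational(1, 2), 32), Mul(2, Add(26, 28), Add(-12, Add(26, 28)))) = Add(8, Mul(2, 54, Add(-12, 54))) = Add(8, Mul(2, 54, 42)) = Add(8, 4536) = 4544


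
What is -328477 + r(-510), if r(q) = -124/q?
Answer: -83761573/255 ≈ -3.2848e+5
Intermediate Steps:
-328477 + r(-510) = -328477 - 124/(-510) = -328477 - 124*(-1/510) = -328477 + 62/255 = -83761573/255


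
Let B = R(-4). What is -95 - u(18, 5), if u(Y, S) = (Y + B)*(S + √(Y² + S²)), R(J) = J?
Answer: -165 - 14*√349 ≈ -426.54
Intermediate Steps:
B = -4
u(Y, S) = (-4 + Y)*(S + √(S² + Y²)) (u(Y, S) = (Y - 4)*(S + √(Y² + S²)) = (-4 + Y)*(S + √(S² + Y²)))
-95 - u(18, 5) = -95 - (-4*5 - 4*√(5² + 18²) + 5*18 + 18*√(5² + 18²)) = -95 - (-20 - 4*√(25 + 324) + 90 + 18*√(25 + 324)) = -95 - (-20 - 4*√349 + 90 + 18*√349) = -95 - (70 + 14*√349) = -95 + (-70 - 14*√349) = -165 - 14*√349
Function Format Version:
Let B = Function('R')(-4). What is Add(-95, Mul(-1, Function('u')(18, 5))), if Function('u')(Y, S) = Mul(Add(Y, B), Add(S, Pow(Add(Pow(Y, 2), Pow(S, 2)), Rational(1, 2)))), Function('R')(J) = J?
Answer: Add(-165, Mul(-14, Pow(349, Rational(1, 2)))) ≈ -426.54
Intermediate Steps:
B = -4
Function('u')(Y, S) = Mul(Add(-4, Y), Add(S, Pow(Add(Pow(S, 2), Pow(Y, 2)), Rational(1, 2)))) (Function('u')(Y, S) = Mul(Add(Y, -4), Add(S, Pow(Add(Pow(Y, 2), Pow(S, 2)), Rational(1, 2)))) = Mul(Add(-4, Y), Add(S, Pow(Add(Pow(S, 2), Pow(Y, 2)), Rational(1, 2)))))
Add(-95, Mul(-1, Function('u')(18, 5))) = Add(-95, Mul(-1, Add(Mul(-4, 5), Mul(-4, Pow(Add(Pow(5, 2), Pow(18, 2)), Rational(1, 2))), Mul(5, 18), Mul(18, Pow(Add(Pow(5, 2), Pow(18, 2)), Rational(1, 2)))))) = Add(-95, Mul(-1, Add(-20, Mul(-4, Pow(Add(25, 324), Rational(1, 2))), 90, Mul(18, Pow(Add(25, 324), Rational(1, 2)))))) = Add(-95, Mul(-1, Add(-20, Mul(-4, Pow(349, Rational(1, 2))), 90, Mul(18, Pow(349, Rational(1, 2)))))) = Add(-95, Mul(-1, Add(70, Mul(14, Pow(349, Rational(1, 2)))))) = Add(-95, Add(-70, Mul(-14, Pow(349, Rational(1, 2))))) = Add(-165, Mul(-14, Pow(349, Rational(1, 2))))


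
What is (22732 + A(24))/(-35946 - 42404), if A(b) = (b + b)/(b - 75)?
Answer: -193214/665975 ≈ -0.29012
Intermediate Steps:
A(b) = 2*b/(-75 + b) (A(b) = (2*b)/(-75 + b) = 2*b/(-75 + b))
(22732 + A(24))/(-35946 - 42404) = (22732 + 2*24/(-75 + 24))/(-35946 - 42404) = (22732 + 2*24/(-51))/(-78350) = (22732 + 2*24*(-1/51))*(-1/78350) = (22732 - 16/17)*(-1/78350) = (386428/17)*(-1/78350) = -193214/665975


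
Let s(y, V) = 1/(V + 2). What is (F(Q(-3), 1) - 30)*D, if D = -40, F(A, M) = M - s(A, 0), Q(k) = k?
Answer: 1180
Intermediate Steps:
s(y, V) = 1/(2 + V)
F(A, M) = -1/2 + M (F(A, M) = M - 1/(2 + 0) = M - 1/2 = -1/2 + M)
(F(Q(-3), 1) - 30)*D = ((-1/2 + 1) - 30)*(-40) = (1/2 - 30)*(-40) = -59/2*(-40) = 1180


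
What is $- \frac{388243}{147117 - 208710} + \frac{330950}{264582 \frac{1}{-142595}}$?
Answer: $- \frac{484430459097304}{2716066521} \approx -1.7836 \cdot 10^{5}$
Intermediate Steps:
$- \frac{388243}{147117 - 208710} + \frac{330950}{264582 \frac{1}{-142595}} = - \frac{388243}{147117 - 208710} + \frac{330950}{264582 \left(- \frac{1}{142595}\right)} = - \frac{388243}{-61593} + \frac{330950}{- \frac{264582}{142595}} = \left(-388243\right) \left(- \frac{1}{61593}\right) + 330950 \left(- \frac{142595}{264582}\right) = \frac{388243}{61593} - \frac{23595907625}{132291} = - \frac{484430459097304}{2716066521}$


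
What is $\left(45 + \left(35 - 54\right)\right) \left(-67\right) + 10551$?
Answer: $8809$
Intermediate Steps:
$\left(45 + \left(35 - 54\right)\right) \left(-67\right) + 10551 = \left(45 - 19\right) \left(-67\right) + 10551 = 26 \left(-67\right) + 10551 = -1742 + 10551 = 8809$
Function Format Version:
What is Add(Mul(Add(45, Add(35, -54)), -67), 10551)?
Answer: 8809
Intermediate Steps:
Add(Mul(Add(45, Add(35, -54)), -67), 10551) = Add(Mul(Add(45, -19), -67), 10551) = Add(Mul(26, -67), 10551) = Add(-1742, 10551) = 8809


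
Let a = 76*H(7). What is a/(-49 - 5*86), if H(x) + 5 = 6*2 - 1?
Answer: -456/479 ≈ -0.95198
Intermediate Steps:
H(x) = 6 (H(x) = -5 + (6*2 - 1) = -5 + (12 - 1) = -5 + 11 = 6)
a = 456 (a = 76*6 = 456)
a/(-49 - 5*86) = 456/(-49 - 5*86) = 456/(-49 - 430) = 456/(-479) = 456*(-1/479) = -456/479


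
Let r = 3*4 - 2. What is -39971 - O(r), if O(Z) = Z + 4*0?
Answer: -39981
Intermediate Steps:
r = 10 (r = 12 - 2 = 10)
O(Z) = Z (O(Z) = Z + 0 = Z)
-39971 - O(r) = -39971 - 1*10 = -39971 - 10 = -39981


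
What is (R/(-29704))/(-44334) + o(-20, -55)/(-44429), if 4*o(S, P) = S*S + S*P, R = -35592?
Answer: -20642405957/2437850952306 ≈ -0.0084675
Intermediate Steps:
o(S, P) = S²/4 + P*S/4 (o(S, P) = (S*S + S*P)/4 = (S² + P*S)/4 = S²/4 + P*S/4)
(R/(-29704))/(-44334) + o(-20, -55)/(-44429) = -35592/(-29704)/(-44334) + ((¼)*(-20)*(-55 - 20))/(-44429) = -35592*(-1/29704)*(-1/44334) + ((¼)*(-20)*(-75))*(-1/44429) = (4449/3713)*(-1/44334) + 375*(-1/44429) = -1483/54870714 - 375/44429 = -20642405957/2437850952306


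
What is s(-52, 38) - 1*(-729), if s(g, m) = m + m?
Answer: 805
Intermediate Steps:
s(g, m) = 2*m
s(-52, 38) - 1*(-729) = 2*38 - 1*(-729) = 76 + 729 = 805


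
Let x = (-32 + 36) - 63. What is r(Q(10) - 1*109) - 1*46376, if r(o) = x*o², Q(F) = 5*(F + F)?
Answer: -51155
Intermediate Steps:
Q(F) = 10*F (Q(F) = 5*(2*F) = 10*F)
x = -59 (x = 4 - 63 = -59)
r(o) = -59*o²
r(Q(10) - 1*109) - 1*46376 = -59*(10*10 - 1*109)² - 1*46376 = -59*(100 - 109)² - 46376 = -59*(-9)² - 46376 = -59*81 - 46376 = -4779 - 46376 = -51155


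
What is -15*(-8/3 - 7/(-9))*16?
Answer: 1360/3 ≈ 453.33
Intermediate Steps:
-15*(-8/3 - 7/(-9))*16 = -15*(-8*⅓ - 7*(-⅑))*16 = -15*(-8/3 + 7/9)*16 = -15*(-17/9)*16 = (85/3)*16 = 1360/3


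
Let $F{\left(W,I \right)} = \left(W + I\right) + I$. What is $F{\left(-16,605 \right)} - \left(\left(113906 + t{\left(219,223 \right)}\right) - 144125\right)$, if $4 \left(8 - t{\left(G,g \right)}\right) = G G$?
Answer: $\frac{173581}{4} \approx 43395.0$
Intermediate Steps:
$t{\left(G,g \right)} = 8 - \frac{G^{2}}{4}$ ($t{\left(G,g \right)} = 8 - \frac{G G}{4} = 8 - \frac{G^{2}}{4}$)
$F{\left(W,I \right)} = W + 2 I$ ($F{\left(W,I \right)} = \left(I + W\right) + I = W + 2 I$)
$F{\left(-16,605 \right)} - \left(\left(113906 + t{\left(219,223 \right)}\right) - 144125\right) = \left(-16 + 2 \cdot 605\right) - \left(\left(113906 + \left(8 - \frac{219^{2}}{4}\right)\right) - 144125\right) = \left(-16 + 1210\right) - \left(\left(113906 + \left(8 - \frac{47961}{4}\right)\right) - 144125\right) = 1194 - \left(\left(113906 + \left(8 - \frac{47961}{4}\right)\right) - 144125\right) = 1194 - \left(\left(113906 - \frac{47929}{4}\right) - 144125\right) = 1194 - \left(\frac{407695}{4} - 144125\right) = 1194 - - \frac{168805}{4} = 1194 + \frac{168805}{4} = \frac{173581}{4}$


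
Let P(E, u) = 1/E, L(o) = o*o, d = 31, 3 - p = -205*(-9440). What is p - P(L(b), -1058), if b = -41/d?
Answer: -3253067118/1681 ≈ -1.9352e+6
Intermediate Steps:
p = -1935197 (p = 3 - (-205)*(-9440) = 3 - 1*1935200 = 3 - 1935200 = -1935197)
b = -41/31 ≈ -1.3226
L(o) = o²
p - P(L(b), -1058) = -1935197 - 1/((-41/31)²) = -1935197 - 1/1681/961 = -1935197 - 1*961/1681 = -1935197 - 961/1681 = -3253067118/1681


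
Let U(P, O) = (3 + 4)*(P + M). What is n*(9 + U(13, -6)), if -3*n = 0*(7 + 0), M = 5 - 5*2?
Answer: 0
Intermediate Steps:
M = -5 (M = 5 - 10 = -5)
n = 0 (n = -0*(7 + 0) = -0*7 = -⅓*0 = 0)
U(P, O) = -35 + 7*P (U(P, O) = (3 + 4)*(P - 5) = 7*(-5 + P) = -35 + 7*P)
n*(9 + U(13, -6)) = 0*(9 + (-35 + 7*13)) = 0*(9 + (-35 + 91)) = 0*(9 + 56) = 0*65 = 0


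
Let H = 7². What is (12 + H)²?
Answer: 3721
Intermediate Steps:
H = 49
(12 + H)² = (12 + 49)² = 61² = 3721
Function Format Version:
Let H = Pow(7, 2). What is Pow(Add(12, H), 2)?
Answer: 3721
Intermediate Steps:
H = 49
Pow(Add(12, H), 2) = Pow(Add(12, 49), 2) = Pow(61, 2) = 3721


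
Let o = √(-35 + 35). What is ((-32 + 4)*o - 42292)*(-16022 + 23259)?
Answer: -306067204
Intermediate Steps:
o = 0 (o = √0 = 0)
((-32 + 4)*o - 42292)*(-16022 + 23259) = ((-32 + 4)*0 - 42292)*(-16022 + 23259) = (-28*0 - 42292)*7237 = (0 - 42292)*7237 = -42292*7237 = -306067204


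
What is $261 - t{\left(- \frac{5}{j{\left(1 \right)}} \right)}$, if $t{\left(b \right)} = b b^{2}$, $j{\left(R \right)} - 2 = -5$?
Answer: $\frac{6922}{27} \approx 256.37$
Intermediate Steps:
$j{\left(R \right)} = -3$ ($j{\left(R \right)} = 2 - 5 = -3$)
$t{\left(b \right)} = b^{3}$
$261 - t{\left(- \frac{5}{j{\left(1 \right)}} \right)} = 261 - \left(- \frac{5}{-3}\right)^{3} = 261 - \left(\left(-5\right) \left(- \frac{1}{3}\right)\right)^{3} = 261 - \left(\frac{5}{3}\right)^{3} = 261 - \frac{125}{27} = \frac{6922}{27}$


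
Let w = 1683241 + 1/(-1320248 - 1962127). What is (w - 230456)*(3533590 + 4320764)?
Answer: 12484718653380528132/1094125 ≈ 1.1411e+13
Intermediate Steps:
w = 5525028177374/3282375 (w = 1683241 + 1/(-3282375) = 1683241 - 1/3282375 = 5525028177374/3282375 ≈ 1.6832e+6)
(w - 230456)*(3533590 + 4320764) = (5525028177374/3282375 - 230456)*(3533590 + 4320764) = (4768585164374/3282375)*7854354 = 12484718653380528132/1094125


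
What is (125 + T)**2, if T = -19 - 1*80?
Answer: 676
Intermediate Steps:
T = -99 (T = -19 - 80 = -99)
(125 + T)**2 = (125 - 99)**2 = 26**2 = 676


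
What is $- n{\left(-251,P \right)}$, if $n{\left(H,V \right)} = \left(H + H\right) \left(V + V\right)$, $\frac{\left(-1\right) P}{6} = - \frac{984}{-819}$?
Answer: $- \frac{658624}{91} \approx -7237.6$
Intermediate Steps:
$P = - \frac{656}{91}$ ($P = - 6 \left(- \frac{984}{-819}\right) = - 6 \left(\left(-984\right) \left(- \frac{1}{819}\right)\right) = \left(-6\right) \frac{328}{273} = - \frac{656}{91} \approx -7.2088$)
$n{\left(H,V \right)} = 4 H V$ ($n{\left(H,V \right)} = 2 H 2 V = 4 H V$)
$- n{\left(-251,P \right)} = - \frac{4 \left(-251\right) \left(-656\right)}{91} = \left(-1\right) \frac{658624}{91} = - \frac{658624}{91}$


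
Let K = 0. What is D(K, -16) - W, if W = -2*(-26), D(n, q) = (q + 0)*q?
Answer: 204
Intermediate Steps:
D(n, q) = q**2 (D(n, q) = q*q = q**2)
W = 52
D(K, -16) - W = (-16)**2 - 1*52 = 256 - 52 = 204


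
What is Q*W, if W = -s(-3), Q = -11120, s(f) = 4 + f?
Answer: 11120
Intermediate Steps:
W = -1 (W = -(4 - 3) = -1*1 = -1)
Q*W = -11120*(-1) = 11120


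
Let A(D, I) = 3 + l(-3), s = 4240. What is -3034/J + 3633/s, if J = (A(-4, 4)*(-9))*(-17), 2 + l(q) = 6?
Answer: -8973217/4541040 ≈ -1.9760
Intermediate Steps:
l(q) = 4 (l(q) = -2 + 6 = 4)
A(D, I) = 7 (A(D, I) = 3 + 4 = 7)
J = 1071 (J = (7*(-9))*(-17) = -63*(-17) = 1071)
-3034/J + 3633/s = -3034/1071 + 3633/4240 = -8973217/4541040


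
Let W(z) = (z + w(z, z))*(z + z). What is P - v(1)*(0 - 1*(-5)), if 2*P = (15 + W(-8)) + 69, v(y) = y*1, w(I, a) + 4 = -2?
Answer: 149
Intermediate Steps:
w(I, a) = -6 (w(I, a) = -4 - 2 = -6)
v(y) = y
W(z) = 2*z*(-6 + z) (W(z) = (z - 6)*(z + z) = (-6 + z)*(2*z) = 2*z*(-6 + z))
P = 154 (P = ((15 + 2*(-8)*(-6 - 8)) + 69)/2 = ((15 + 2*(-8)*(-14)) + 69)/2 = ((15 + 224) + 69)/2 = (239 + 69)/2 = (½)*308 = 154)
P - v(1)*(0 - 1*(-5)) = 154 - (0 - 1*(-5)) = 154 - (0 + 5) = 154 - 5 = 149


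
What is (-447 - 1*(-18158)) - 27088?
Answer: -9377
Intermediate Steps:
(-447 - 1*(-18158)) - 27088 = (-447 + 18158) - 27088 = 17711 - 27088 = -9377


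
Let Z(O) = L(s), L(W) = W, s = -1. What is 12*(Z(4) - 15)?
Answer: -192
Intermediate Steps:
Z(O) = -1
12*(Z(4) - 15) = 12*(-1 - 15) = 12*(-16) = -192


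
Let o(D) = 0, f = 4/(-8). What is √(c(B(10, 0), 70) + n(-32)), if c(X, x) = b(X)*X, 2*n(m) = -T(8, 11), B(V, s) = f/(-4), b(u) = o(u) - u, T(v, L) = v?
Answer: I*√257/8 ≈ 2.0039*I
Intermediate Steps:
f = -½ (f = 4*(-⅛) = -½ ≈ -0.50000)
b(u) = -u (b(u) = 0 - u = -u)
B(V, s) = ⅛ (B(V, s) = -½/(-4) = -½*(-¼) = ⅛)
n(m) = -4 (n(m) = (-1*8)/2 = (½)*(-8) = -4)
c(X, x) = -X² (c(X, x) = (-X)*X = -X²)
√(c(B(10, 0), 70) + n(-32)) = √(-(⅛)² - 4) = √(-1*1/64 - 4) = √(-1/64 - 4) = √(-257/64) = I*√257/8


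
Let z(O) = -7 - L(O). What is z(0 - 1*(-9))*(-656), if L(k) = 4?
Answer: 7216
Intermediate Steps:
z(O) = -11 (z(O) = -7 - 1*4 = -7 - 4 = -11)
z(0 - 1*(-9))*(-656) = -11*(-656) = 7216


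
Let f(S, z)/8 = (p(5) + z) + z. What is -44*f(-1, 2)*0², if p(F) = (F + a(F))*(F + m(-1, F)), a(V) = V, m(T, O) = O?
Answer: 0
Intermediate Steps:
p(F) = 4*F² (p(F) = (F + F)*(F + F) = (2*F)*(2*F) = 4*F²)
f(S, z) = 800 + 16*z (f(S, z) = 8*((4*5² + z) + z) = 8*((4*25 + z) + z) = 8*((100 + z) + z) = 8*(100 + 2*z) = 800 + 16*z)
-44*f(-1, 2)*0² = -44*(800 + 16*2)*0² = -44*(800 + 32)*0 = -44*832*0 = -36608*0 = 0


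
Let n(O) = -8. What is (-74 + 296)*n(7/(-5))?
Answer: -1776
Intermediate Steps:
(-74 + 296)*n(7/(-5)) = (-74 + 296)*(-8) = 222*(-8) = -1776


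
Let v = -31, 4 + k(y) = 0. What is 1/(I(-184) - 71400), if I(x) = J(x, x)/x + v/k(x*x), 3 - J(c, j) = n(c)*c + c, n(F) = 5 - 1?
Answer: -184/13137097 ≈ -1.4006e-5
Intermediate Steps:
n(F) = 4
k(y) = -4 (k(y) = -4 + 0 = -4)
J(c, j) = 3 - 5*c (J(c, j) = 3 - (4*c + c) = 3 - 5*c)
I(x) = 31/4 + (3 - 5*x)/x (I(x) = (3 - 5*x)/x - 31/(-4) = (3 - 5*x)/x - 31*(-¼) = (3 - 5*x)/x + 31/4 = 31/4 + (3 - 5*x)/x)
1/(I(-184) - 71400) = 1/((11/4 + 3/(-184)) - 71400) = 1/((11/4 + 3*(-1/184)) - 71400) = 1/((11/4 - 3/184) - 71400) = 1/(503/184 - 71400) = 1/(-13137097/184) = -184/13137097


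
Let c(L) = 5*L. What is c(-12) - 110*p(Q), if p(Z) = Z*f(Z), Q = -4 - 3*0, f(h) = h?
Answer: -1820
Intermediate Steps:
Q = -4 (Q = -4 + 0 = -4)
p(Z) = Z² (p(Z) = Z*Z = Z²)
c(-12) - 110*p(Q) = 5*(-12) - 110*(-4)² = -60 - 110*16 = -60 - 1760 = -1820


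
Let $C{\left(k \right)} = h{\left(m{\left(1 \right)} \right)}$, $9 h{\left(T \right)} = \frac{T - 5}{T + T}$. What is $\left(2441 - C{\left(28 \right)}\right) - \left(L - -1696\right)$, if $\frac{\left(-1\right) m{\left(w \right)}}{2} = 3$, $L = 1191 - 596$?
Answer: $\frac{16189}{108} \approx 149.9$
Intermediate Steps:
$L = 595$
$m{\left(w \right)} = -6$ ($m{\left(w \right)} = \left(-2\right) 3 = -6$)
$h{\left(T \right)} = \frac{-5 + T}{18 T}$ ($h{\left(T \right)} = \frac{\left(T - 5\right) \frac{1}{T + T}}{9} = \frac{\left(-5 + T\right) \frac{1}{2 T}}{9} = \frac{\frac{1}{2} \frac{1}{T} \left(-5 + T\right)}{9} = \frac{-5 + T}{18 T}$)
$C{\left(k \right)} = \frac{11}{108}$ ($C{\left(k \right)} = \frac{-5 - 6}{18 \left(-6\right)} = \frac{1}{18} \left(- \frac{1}{6}\right) \left(-11\right) = \frac{11}{108}$)
$\left(2441 - C{\left(28 \right)}\right) - \left(L - -1696\right) = \left(2441 - \frac{11}{108}\right) - \left(595 - -1696\right) = \left(2441 - \frac{11}{108}\right) - \left(595 + 1696\right) = \frac{263617}{108} - 2291 = \frac{16189}{108}$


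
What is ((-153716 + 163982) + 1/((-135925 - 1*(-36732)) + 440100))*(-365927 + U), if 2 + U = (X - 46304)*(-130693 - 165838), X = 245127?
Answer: -206336756373148813746/340907 ≈ -6.0526e+14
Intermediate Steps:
U = -58957183015 (U = -2 + (245127 - 46304)*(-130693 - 165838) = -2 + 198823*(-296531) = -2 - 58957183013 = -58957183015)
((-153716 + 163982) + 1/((-135925 - 1*(-36732)) + 440100))*(-365927 + U) = ((-153716 + 163982) + 1/((-135925 - 1*(-36732)) + 440100))*(-365927 - 58957183015) = (10266 + 1/((-135925 + 36732) + 440100))*(-58957548942) = (10266 + 1/(-99193 + 440100))*(-58957548942) = (10266 + 1/340907)*(-58957548942) = (3499751263/340907)*(-58957548942) = -206336756373148813746/340907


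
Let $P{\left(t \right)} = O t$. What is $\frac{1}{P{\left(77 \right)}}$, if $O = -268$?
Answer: $- \frac{1}{20636} \approx -4.8459 \cdot 10^{-5}$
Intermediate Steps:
$P{\left(t \right)} = - 268 t$
$\frac{1}{P{\left(77 \right)}} = \frac{1}{\left(-268\right) 77} = \frac{1}{-20636} = - \frac{1}{20636}$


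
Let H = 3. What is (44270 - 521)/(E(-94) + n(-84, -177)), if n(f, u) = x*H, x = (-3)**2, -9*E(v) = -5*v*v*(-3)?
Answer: -131247/44099 ≈ -2.9762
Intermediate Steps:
E(v) = -5*v**2/3 (E(v) = -(-5*v*v)*(-3)/9 = -(-5*v**2)*(-3)/9 = -5*v**2/3)
x = 9
n(f, u) = 27 (n(f, u) = 9*3 = 27)
(44270 - 521)/(E(-94) + n(-84, -177)) = (44270 - 521)/(-5/3*(-94)**2 + 27) = 43749/(-5/3*8836 + 27) = 43749/(-44180/3 + 27) = 43749/(-44099/3) = 43749*(-3/44099) = -131247/44099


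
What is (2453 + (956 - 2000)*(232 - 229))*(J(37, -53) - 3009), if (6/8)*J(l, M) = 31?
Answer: 6045137/3 ≈ 2.0150e+6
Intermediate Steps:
J(l, M) = 124/3 (J(l, M) = (4/3)*31 = 124/3)
(2453 + (956 - 2000)*(232 - 229))*(J(37, -53) - 3009) = (2453 + (956 - 2000)*(232 - 229))*(124/3 - 3009) = (2453 - 1044*3)*(-8903/3) = (2453 - 3132)*(-8903/3) = -679*(-8903/3) = 6045137/3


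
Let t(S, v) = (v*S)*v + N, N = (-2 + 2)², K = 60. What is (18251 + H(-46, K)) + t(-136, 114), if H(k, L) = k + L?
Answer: -1749191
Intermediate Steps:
N = 0 (N = 0² = 0)
H(k, L) = L + k
t(S, v) = S*v² (t(S, v) = (v*S)*v + 0 = (S*v)*v + 0 = S*v² + 0 = S*v²)
(18251 + H(-46, K)) + t(-136, 114) = (18251 + (60 - 46)) - 136*114² = (18251 + 14) - 136*12996 = 18265 - 1767456 = -1749191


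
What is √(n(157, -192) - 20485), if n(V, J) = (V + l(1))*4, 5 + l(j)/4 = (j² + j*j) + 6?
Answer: 3*I*√2201 ≈ 140.74*I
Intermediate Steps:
l(j) = 4 + 8*j² (l(j) = -20 + 4*((j² + j*j) + 6) = -20 + 4*((j² + j²) + 6) = -20 + 4*(2*j² + 6) = -20 + 4*(6 + 2*j²) = -20 + (24 + 8*j²) = 4 + 8*j²)
n(V, J) = 48 + 4*V (n(V, J) = (V + (4 + 8*1²))*4 = (V + (4 + 8*1))*4 = (V + (4 + 8))*4 = (V + 12)*4 = (12 + V)*4 = 48 + 4*V)
√(n(157, -192) - 20485) = √((48 + 4*157) - 20485) = √((48 + 628) - 20485) = √(676 - 20485) = √(-19809) = 3*I*√2201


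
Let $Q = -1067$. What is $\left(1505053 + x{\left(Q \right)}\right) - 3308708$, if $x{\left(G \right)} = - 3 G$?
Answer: $-1800454$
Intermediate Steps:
$\left(1505053 + x{\left(Q \right)}\right) - 3308708 = \left(1505053 - -3201\right) - 3308708 = \left(1505053 + 3201\right) - 3308708 = 1508254 - 3308708 = -1800454$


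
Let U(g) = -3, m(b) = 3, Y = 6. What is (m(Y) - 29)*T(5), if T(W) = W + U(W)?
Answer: -52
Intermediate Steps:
T(W) = -3 + W (T(W) = W - 3 = -3 + W)
(m(Y) - 29)*T(5) = (3 - 29)*(-3 + 5) = -26*2 = -52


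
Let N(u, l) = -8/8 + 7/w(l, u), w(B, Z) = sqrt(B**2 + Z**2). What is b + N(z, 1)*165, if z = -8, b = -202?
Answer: -367 + 231*sqrt(65)/13 ≈ -223.74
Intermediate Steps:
N(u, l) = -1 + 7/sqrt(l**2 + u**2) (N(u, l) = -8/8 + 7/(sqrt(l**2 + u**2)) = -8*1/8 + 7/sqrt(l**2 + u**2) = -1 + 7/sqrt(l**2 + u**2))
b + N(z, 1)*165 = -202 + (-1 + 7/sqrt(1**2 + (-8)**2))*165 = -202 + (-1 + 7/sqrt(1 + 64))*165 = -202 + (-1 + 7/sqrt(65))*165 = -202 + (-1 + 7*(sqrt(65)/65))*165 = -202 + (-1 + 7*sqrt(65)/65)*165 = -202 + (-165 + 231*sqrt(65)/13) = -367 + 231*sqrt(65)/13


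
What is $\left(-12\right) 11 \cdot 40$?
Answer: $-5280$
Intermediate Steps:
$\left(-12\right) 11 \cdot 40 = \left(-132\right) 40 = -5280$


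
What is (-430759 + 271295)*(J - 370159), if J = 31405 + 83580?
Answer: 40691066736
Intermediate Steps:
J = 114985
(-430759 + 271295)*(J - 370159) = (-430759 + 271295)*(114985 - 370159) = -159464*(-255174) = 40691066736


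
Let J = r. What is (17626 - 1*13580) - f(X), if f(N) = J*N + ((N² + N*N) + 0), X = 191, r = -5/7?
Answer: -481457/7 ≈ -68780.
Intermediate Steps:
r = -5/7 (r = -5*⅐ = -5/7 ≈ -0.71429)
J = -5/7 ≈ -0.71429
f(N) = 2*N² - 5*N/7 (f(N) = -5*N/7 + ((N² + N*N) + 0) = -5*N/7 + ((N² + N²) + 0) = -5*N/7 + (2*N² + 0) = -5*N/7 + 2*N² = 2*N² - 5*N/7)
(17626 - 1*13580) - f(X) = (17626 - 1*13580) - 191*(-5 + 14*191)/7 = (17626 - 13580) - 191*(-5 + 2674)/7 = 4046 - 191*2669/7 = 4046 - 1*509779/7 = 4046 - 509779/7 = -481457/7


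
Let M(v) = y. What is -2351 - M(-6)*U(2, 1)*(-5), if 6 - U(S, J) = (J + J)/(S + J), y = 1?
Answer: -6973/3 ≈ -2324.3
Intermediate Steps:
U(S, J) = 6 - 2*J/(J + S) (U(S, J) = 6 - (J + J)/(S + J) = 6 - 2*J/(J + S))
M(v) = 1
-2351 - M(-6)*U(2, 1)*(-5) = -2351 - 1*(2*(2*1 + 3*2)/(1 + 2))*(-5) = -2351 - 1*(2*(2 + 6)/3)*(-5) = -2351 - 1*(2*(⅓)*8)*(-5) = -2351 - 1*(16/3)*(-5) = -2351 - 16*(-5)/3 = -2351 - 1*(-80/3) = -2351 + 80/3 = -6973/3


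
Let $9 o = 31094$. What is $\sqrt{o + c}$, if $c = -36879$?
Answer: $\frac{i \sqrt{300817}}{3} \approx 182.82 i$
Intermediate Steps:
$o = \frac{31094}{9}$ ($o = \frac{1}{9} \cdot 31094 = \frac{31094}{9} \approx 3454.9$)
$\sqrt{o + c} = \sqrt{\frac{31094}{9} - 36879} = \sqrt{- \frac{300817}{9}} = \frac{i \sqrt{300817}}{3}$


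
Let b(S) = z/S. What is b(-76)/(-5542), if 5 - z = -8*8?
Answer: 69/421192 ≈ 0.00016382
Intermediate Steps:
z = 69 (z = 5 - (-8)*8 = 5 - 1*(-64) = 5 + 64 = 69)
b(S) = 69/S
b(-76)/(-5542) = (69/(-76))/(-5542) = (69*(-1/76))*(-1/5542) = -69/76*(-1/5542) = 69/421192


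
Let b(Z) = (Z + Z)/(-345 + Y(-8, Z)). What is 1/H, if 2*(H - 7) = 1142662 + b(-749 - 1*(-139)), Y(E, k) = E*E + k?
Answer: 891/509062768 ≈ 1.7503e-6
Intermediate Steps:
Y(E, k) = k + E**2 (Y(E, k) = E**2 + k = k + E**2)
b(Z) = 2*Z/(-281 + Z) (b(Z) = (Z + Z)/(-345 + (Z + (-8)**2)) = (2*Z)/(-345 + (Z + 64)) = (2*Z)/(-345 + (64 + Z)) = (2*Z)/(-281 + Z) = 2*Z/(-281 + Z))
H = 509062768/891 (H = 7 + (1142662 + 2*(-749 - 1*(-139))/(-281 + (-749 - 1*(-139))))/2 = 7 + (1142662 + 2*(-749 + 139)/(-281 + (-749 + 139)))/2 = 7 + (1142662 + 2*(-610)/(-281 - 610))/2 = 7 + (1142662 + 2*(-610)/(-891))/2 = 7 + (1142662 + 2*(-610)*(-1/891))/2 = 7 + (1142662 + 1220/891)/2 = 7 + (1/2)*(1018113062/891) = 7 + 509056531/891 = 509062768/891 ≈ 5.7134e+5)
1/H = 1/(509062768/891) = 891/509062768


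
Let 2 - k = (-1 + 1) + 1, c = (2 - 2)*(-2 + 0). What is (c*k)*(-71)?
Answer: 0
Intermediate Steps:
c = 0 (c = 0*(-2) = 0)
k = 1 (k = 2 - ((-1 + 1) + 1) = 2 - (0 + 1) = 2 - 1*1 = 2 - 1 = 1)
(c*k)*(-71) = (0*1)*(-71) = 0*(-71) = 0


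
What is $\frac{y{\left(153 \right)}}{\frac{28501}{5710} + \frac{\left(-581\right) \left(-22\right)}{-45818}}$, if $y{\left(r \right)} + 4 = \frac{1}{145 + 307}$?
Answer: $- \frac{118187187365}{139314716574} \approx -0.84835$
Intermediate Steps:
$y{\left(r \right)} = - \frac{1807}{452}$ ($y{\left(r \right)} = -4 + \frac{1}{145 + 307} = -4 + \frac{1}{452} = - \frac{1807}{452}$)
$\frac{y{\left(153 \right)}}{\frac{28501}{5710} + \frac{\left(-581\right) \left(-22\right)}{-45818}} = - \frac{1807}{452 \left(\frac{28501}{5710} + \frac{\left(-581\right) \left(-22\right)}{-45818}\right)} = - \frac{1807}{452 \left(28501 \cdot \frac{1}{5710} + 12782 \left(- \frac{1}{45818}\right)\right)} = - \frac{1807}{452 \left(\frac{28501}{5710} - \frac{6391}{22909}\right)} = - \frac{1807}{452 \cdot \frac{616436799}{130810390}} = \left(- \frac{1807}{452}\right) \frac{130810390}{616436799} = - \frac{118187187365}{139314716574}$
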